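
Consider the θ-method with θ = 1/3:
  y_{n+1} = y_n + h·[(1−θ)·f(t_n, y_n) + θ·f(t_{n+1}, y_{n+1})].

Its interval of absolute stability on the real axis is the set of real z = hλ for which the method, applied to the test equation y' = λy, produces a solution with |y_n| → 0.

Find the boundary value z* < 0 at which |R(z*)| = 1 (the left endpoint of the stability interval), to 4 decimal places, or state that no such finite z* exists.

z* = -6.0000.

With y'=λy (z=hλ):
  y_{n+1} = y_n + z·[2/3·y_n + 1/3·y_{n+1}] ⇒ (1 − 1/3z)y_{n+1} = (1 + 2/3z)y_n
  ⇒ R(z) = (1 + 2/3z)/(1 − 1/3z).

Need |R(x)|<1, x<0.
x=-1.44: |R|=0.0270
R=−1: 1+2/3x = −1+1/3x ⇒ -1/3x=2 ⇒ x=2/(-1/3)=-6.0000
Confirm numerically:
  x=-3.902: |R|=0.69603 <1
  x=-3.873: |R|=0.69053 <1
  x=-2.883: |R|=0.47017 <1
  x=-2.583: |R|=0.38796 <1
  x=-6.283: |R|=1.03049 >1
  x=-6.228: |R|=1.02471 >1
  x=-6.201: |R|=1.02185 >1
Stable set (-6.0000, 0).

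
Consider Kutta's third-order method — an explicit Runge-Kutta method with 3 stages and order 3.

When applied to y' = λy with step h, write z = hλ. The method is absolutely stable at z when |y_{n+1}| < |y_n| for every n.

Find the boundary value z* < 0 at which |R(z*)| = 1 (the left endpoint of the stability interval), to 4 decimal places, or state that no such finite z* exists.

left endpoint -2.5127.

Set f=λy, z=hλ:
  order 3, 3-stage ⇒ R(z)=1+z+z^2/2+z^3/6
  (e.g. R(-0.94)=0.36337, |R|=0.36337)

Boundary: |R(x)|=1, x<0.
x=-0.94: |R|=0.3634
|R(-2.68)|=1.2969 |R(-2.11)|=0.4496 |R(-1.54)|=0.0371
Bisect:
  x_lo=-3.0100 |R|=2.0251  x_hi=-0.1500 |R|=0.8607
  mid=-1.57998 |R|=0.01083 →hi
  mid=-2.29499 |R|=0.67611 →hi
  mid=-2.65249 |R|=1.24499 →lo
  mid=-2.47374 |R|=0.93701 →hi
  mid=-2.56311 |R|=1.08476 →lo
  mid=-2.51843 |R|=1.00937 →lo
  mid=-2.49608 |R|=0.97281 →hi
  mid=-2.50725 |R|=0.99099 →hi
  mid=-2.51284 |R|=1.00016 →lo
  ...
  [-2.51284,-2.51267] ⇒ x*=-2.5127
Stable set (-2.5127, 0).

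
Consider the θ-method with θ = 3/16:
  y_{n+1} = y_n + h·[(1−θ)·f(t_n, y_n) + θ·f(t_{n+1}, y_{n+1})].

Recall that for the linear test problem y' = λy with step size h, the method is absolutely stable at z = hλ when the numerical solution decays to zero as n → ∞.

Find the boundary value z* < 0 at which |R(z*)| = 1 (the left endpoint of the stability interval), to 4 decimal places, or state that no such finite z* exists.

With y'=λy (z=hλ):
  y_{n+1} = y_n + z·[13/16·y_n + 3/16·y_{n+1}] ⇒ (1 − 3/16z)y_{n+1} = (1 + 13/16z)y_n
  Hence R(z) = (1 + 13/16z)/(1 − 3/16z).

Find x<0 with |R(x)|<1.
x=-1.18: |R|=0.0338
R=−1: 1+13/16x = −1+3/16x ⇒ -5/8x=2 ⇒ x=2/(-5/8)=-3.2000
Confirm numerically:
  x=-3.110: |R|=0.96447 <1
  x=-2.360: |R|=0.63605 <1
  x=-2.273: |R|=0.59376 <1
  x=-2.189: |R|=0.55200 <1
  x=-3.444: |R|=1.09266 >1
  x=-3.321: |R|=1.04660 >1
Interval (-3.2000, 0).

z* = -3.2000.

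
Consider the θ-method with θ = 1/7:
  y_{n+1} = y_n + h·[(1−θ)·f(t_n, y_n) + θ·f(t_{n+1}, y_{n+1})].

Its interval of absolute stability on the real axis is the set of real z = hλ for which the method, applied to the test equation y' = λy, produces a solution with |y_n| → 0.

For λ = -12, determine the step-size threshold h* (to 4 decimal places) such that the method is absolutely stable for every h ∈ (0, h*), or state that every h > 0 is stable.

On y'=λy, z=hλ:
  y_{n+1} = y_n + z·[6/7·y_n + 1/7·y_{n+1}] ⇒ (1 − 1/7z)y_{n+1} = (1 + 6/7z)y_n
  ⇒ R(z) = (1 + 6/7z)/(1 − 1/7z).

Boundary: |R(x)|=1, x<0.
x=-1.14: |R|=0.0197
R=−1: 1+6/7x = −1+1/7x ⇒ -5/7x=2 ⇒ x=2/(-5/7)=-2.8000
Confirm numerically:
  x=-2.292: |R|=0.72665 <1
  x=-1.925: |R|=0.50980 <1
  x=-1.770: |R|=0.41277 <1
  x=-1.710: |R|=0.37428 <1
  x=-3.339: |R|=1.26066 >1
  x=-2.886: |R|=1.04350 >1
Stable set (-2.8000, 0).

(-2.8000,0); λ=-12 ⇒ h* = (14/5)/12 = 0.2333.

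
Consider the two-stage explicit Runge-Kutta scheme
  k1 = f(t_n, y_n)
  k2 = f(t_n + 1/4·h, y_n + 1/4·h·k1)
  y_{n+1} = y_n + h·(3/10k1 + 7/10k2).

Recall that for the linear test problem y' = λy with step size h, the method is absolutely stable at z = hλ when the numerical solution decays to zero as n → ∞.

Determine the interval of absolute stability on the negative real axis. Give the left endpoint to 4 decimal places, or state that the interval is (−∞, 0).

On y'=λy, z=hλ:
  k1=λy_n ⇒ h·k1=z·y_n;  k2=λ(1+1/4z)y_n ⇒ h·k2=z(1+1/4z)y_n
  y_{n+1}/y_n = 1 + 3/10z + 7/10z(1+1/4z) = 1 + z + 7/40z²
  Hence R(z) = 1 + z + 7/40z².

Need |R(x)|<1, x<0.
x=-0.62: |R|=0.4473
R=1: x+7/40x²=0 ⇒ x=−40/7=-5.7143; min R=1−1/(4·7/40)=-0.4286>−1
Confirm numerically:
  x=-4.745: |R|=0.19513 <1
  x=-3.249: |R|=0.40170 <1
  x=-2.888: |R|=0.42840 <1
  x=-2.328: |R|=0.37957 <1
  x=-6.293: |R|=1.63732 >1
  x=-6.013: |R|=1.31433 >1
  x=-5.965: |R|=1.26171 >1
So |R|<1 on (-5.7143, 0).

(-5.7143, 0).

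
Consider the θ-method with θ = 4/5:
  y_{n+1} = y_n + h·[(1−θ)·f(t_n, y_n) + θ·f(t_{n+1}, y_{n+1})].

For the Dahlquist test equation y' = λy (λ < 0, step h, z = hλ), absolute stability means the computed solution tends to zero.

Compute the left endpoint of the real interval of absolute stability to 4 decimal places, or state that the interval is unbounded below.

Set f=λy, z=hλ:
  y_{n+1} = y_n + z·[1/5·y_n + 4/5·y_{n+1}] ⇒ (1 − 4/5z)y_{n+1} = (1 + 1/5z)y_n
  ⇒ R(z) = (1 + 1/5z)/(1 − 4/5z).

Need |R(x)|<1, x<0.
x=-1.05: |R|=0.4293
x=-2: |R|=0.2308
x=-10: |R|=0.1111
x=-100: |R|=0.2346
θ=4/5≥1/2 ⇒ |1+1/5x|<|1−4/5x| ∀x<0 ⇒ interval (−∞,0).

interval (−∞, 0).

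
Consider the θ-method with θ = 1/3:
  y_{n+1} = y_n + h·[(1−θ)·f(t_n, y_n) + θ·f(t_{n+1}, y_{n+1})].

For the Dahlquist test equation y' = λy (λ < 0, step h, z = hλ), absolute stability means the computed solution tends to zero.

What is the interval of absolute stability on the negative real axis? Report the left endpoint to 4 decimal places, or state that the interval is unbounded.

On y'=λy, z=hλ:
  y_{n+1} = y_n + z·[2/3·y_n + 1/3·y_{n+1}] ⇒ (1 − 1/3z)y_{n+1} = (1 + 2/3z)y_n
  Hence R(z) = (1 + 2/3z)/(1 − 1/3z).

Find x<0 with |R(x)|<1.
x=-1.12: |R|=0.1845
R=−1: 1+2/3x = −1+1/3x ⇒ -1/3x=2 ⇒ x=2/(-1/3)=-6.0000
Confirm numerically:
  x=-5.759: |R|=0.97249 <1
  x=-5.401: |R|=0.92870 <1
  x=-4.548: |R|=0.80763 <1
  x=-6.567: |R|=1.05927 >1
  x=-6.487: |R|=1.05133 >1
Interval (-6.0000, 0).

z∈(-6.0000,0).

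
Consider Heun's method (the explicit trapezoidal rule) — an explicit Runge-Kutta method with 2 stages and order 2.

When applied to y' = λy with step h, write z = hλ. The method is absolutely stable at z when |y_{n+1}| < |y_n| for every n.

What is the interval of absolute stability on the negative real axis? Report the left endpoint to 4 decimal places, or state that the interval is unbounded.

With y'=λy (z=hλ):
  order 2, 2-stage ⇒ R(z)=1+z+z^2/2
  (e.g. R(-1.76)=0.78880, |R|=0.78880)

Need |R(x)|<1, x<0.
x=-1.76: |R|=0.7888
|R(-2.07)|=1.0724 |R(-0.88)|=0.5072 |R(-0.61)|=0.5760
Bisect:
  x_lo=-2.6246 |R|=1.8197  x_hi=-0.0832 |R|=0.9202
  mid=-1.35392 |R|=0.56263 →hi
  mid=-1.98926 |R|=0.98932 →hi
  mid=-2.30694 |R|=1.35404 →lo
  mid=-2.14810 |R|=1.15907 →lo
  mid=-2.06868 |R|=1.07104 →lo
  mid=-2.02897 |R|=1.02939 →lo
  mid=-2.00912 |R|=1.00916 →lo
  ...
  [-2.00012,-1.99997] ⇒ x*=-2.0000
Stable set (-2.0000, 0).

z∈(-2.0000,0).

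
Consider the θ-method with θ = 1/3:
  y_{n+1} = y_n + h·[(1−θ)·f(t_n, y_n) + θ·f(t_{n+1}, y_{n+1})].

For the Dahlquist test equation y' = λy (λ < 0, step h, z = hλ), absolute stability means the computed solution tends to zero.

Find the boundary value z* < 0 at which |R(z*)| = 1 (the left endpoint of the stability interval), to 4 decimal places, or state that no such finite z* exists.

On y'=λy, z=hλ:
  y_{n+1} = y_n + z·[2/3·y_n + 1/3·y_{n+1}] ⇒ (1 − 1/3z)y_{n+1} = (1 + 2/3z)y_n
  R(z) = (1 + 2/3z)/(1 − 1/3z).

Find x<0 with |R(x)|<1.
x=-1.52: |R|=0.0088
R=−1: 1+2/3x = −1+1/3x ⇒ -1/3x=2 ⇒ x=2/(-1/3)=-6.0000
Confirm numerically:
  x=-5.753: |R|=0.97178 <1
  x=-5.435: |R|=0.93302 <1
  x=-4.492: |R|=0.79872 <1
  x=-6.453: |R|=1.04792 >1
  x=-6.274: |R|=1.02954 >1
  x=-6.135: |R|=1.01478 >1
Stable set (-6.0000, 0).

z* = -6.0000.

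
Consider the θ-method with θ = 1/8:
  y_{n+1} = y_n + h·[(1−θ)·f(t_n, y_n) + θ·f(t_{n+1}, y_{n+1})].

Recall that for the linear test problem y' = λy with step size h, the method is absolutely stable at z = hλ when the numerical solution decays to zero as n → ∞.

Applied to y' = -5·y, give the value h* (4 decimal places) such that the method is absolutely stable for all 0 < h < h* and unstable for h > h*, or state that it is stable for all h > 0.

Test eqn y'=λy, z=hλ:
  y_{n+1} = y_n + z·[7/8·y_n + 1/8·y_{n+1}] ⇒ (1 − 1/8z)y_{n+1} = (1 + 7/8z)y_n
  R(z) = (1 + 7/8z)/(1 − 1/8z).

Find x<0 with |R(x)|<1.
x=-1.48: |R|=0.2489
R=−1: 1+7/8x = −1+1/8x ⇒ -3/4x=2 ⇒ x=2/(-3/4)=-2.6667
Confirm numerically:
  x=-2.426: |R|=0.86150 <1
  x=-2.032: |R|=0.62041 <1
  x=-1.628: |R|=0.35272 <1
  x=-3.228: |R|=1.29996 >1
  x=-3.080: |R|=1.22383 >1
Stable set (-2.6667, 0).

(-2.6667,0); λ=-5 ⇒ h* = (8/3)/5 = 0.5333.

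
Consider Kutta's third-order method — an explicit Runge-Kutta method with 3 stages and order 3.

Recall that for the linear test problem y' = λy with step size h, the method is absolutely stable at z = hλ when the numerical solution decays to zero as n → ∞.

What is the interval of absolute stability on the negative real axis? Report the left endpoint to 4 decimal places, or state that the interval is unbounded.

Set f=λy, z=hλ:
  order 3, 3-stage ⇒ R(z)=1+z+z^2/2+z^3/6
  (e.g. R(-0.47)=0.62315, |R|=0.62315)

Solve |R(x)|<1 on ℝ⁻.
x=-0.47: |R|=0.6231
|R(-2.31)|=0.6963 |R(-2.16)|=0.5068 |R(-0.93)|=0.3684
Bisect:
  x_lo=-3.2762 |R|=2.7702  x_hi=-0.3900 |R|=0.6762
  mid=-1.83306 |R|=0.17955 →hi
  mid=-2.55462 |R|=1.07018 →lo
  mid=-2.19384 |R|=0.54717 →hi
  mid=-2.37423 |R|=0.78632 →hi
  mid=-2.46442 |R|=0.92229 →hi
  mid=-2.50952 |R|=0.99470 →hi
  mid=-2.53207 |R|=1.03205 →lo
  mid=-2.52079 |R|=1.01328 →lo
  mid=-2.51516 |R|=1.00397 →lo
  mid=-2.51234 |R|=0.99933 →hi
  ...
  [-2.51287,-2.51269] ⇒ x*=-2.5127
So |R|<1 on (-2.5127, 0).

(-2.5127, 0).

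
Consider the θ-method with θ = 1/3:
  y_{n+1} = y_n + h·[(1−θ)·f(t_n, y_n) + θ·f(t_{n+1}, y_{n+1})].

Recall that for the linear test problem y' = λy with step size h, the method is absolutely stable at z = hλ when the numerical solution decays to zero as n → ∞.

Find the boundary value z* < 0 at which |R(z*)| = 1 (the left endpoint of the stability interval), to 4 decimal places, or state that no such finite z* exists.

On y'=λy, z=hλ:
  y_{n+1} = y_n + z·[2/3·y_n + 1/3·y_{n+1}] ⇒ (1 − 1/3z)y_{n+1} = (1 + 2/3z)y_n
  Hence R(z) = (1 + 2/3z)/(1 − 1/3z).

Need |R(x)|<1, x<0.
x=-0.36: |R|=0.6786
R=−1: 1+2/3x = −1+1/3x ⇒ -1/3x=2 ⇒ x=2/(-1/3)=-6.0000
Confirm numerically:
  x=-5.536: |R|=0.94564 <1
  x=-4.893: |R|=0.85975 <1
  x=-4.588: |R|=0.81392 <1
  x=-4.473: |R|=0.79566 <1
  x=-6.575: |R|=1.06005 >1
  x=-6.262: |R|=1.02829 >1
  x=-6.086: |R|=1.00947 >1
Interval (-6.0000, 0).

left endpoint -6.0000.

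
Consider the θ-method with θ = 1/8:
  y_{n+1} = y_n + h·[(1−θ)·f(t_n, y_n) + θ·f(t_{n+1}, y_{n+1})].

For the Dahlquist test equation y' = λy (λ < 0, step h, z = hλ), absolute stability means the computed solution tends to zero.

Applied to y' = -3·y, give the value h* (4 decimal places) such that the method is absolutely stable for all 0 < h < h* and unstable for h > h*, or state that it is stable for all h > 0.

With y'=λy (z=hλ):
  y_{n+1} = y_n + z·[7/8·y_n + 1/8·y_{n+1}] ⇒ (1 − 1/8z)y_{n+1} = (1 + 7/8z)y_n
  so R(z) = (1 + 7/8z)/(1 − 1/8z).

Find x<0 with |R(x)|<1.
x=-0.43: |R|=0.5919
R=−1: 1+7/8x = −1+1/8x ⇒ -3/4x=2 ⇒ x=2/(-3/4)=-2.6667
Confirm numerically:
  x=-2.423: |R|=0.85973 <1
  x=-2.389: |R|=0.83964 <1
  x=-1.845: |R|=0.49924 <1
  x=-1.089: |R|=0.04148 <1
  x=-2.884: |R|=1.11981 >1
  x=-2.820: |R|=1.08503 >1
Stable set (-2.6667, 0).

(-2.6667,0); λ=-3 ⇒ h* = (8/3)/3 = 0.8889.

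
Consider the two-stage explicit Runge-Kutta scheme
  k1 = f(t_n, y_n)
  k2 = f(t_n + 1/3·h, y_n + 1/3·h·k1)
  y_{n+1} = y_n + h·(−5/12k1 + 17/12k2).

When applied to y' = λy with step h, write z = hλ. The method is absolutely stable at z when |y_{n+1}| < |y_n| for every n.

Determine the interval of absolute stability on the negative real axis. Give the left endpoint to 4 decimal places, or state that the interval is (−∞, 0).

(-2.1176, 0).

On y'=λy, z=hλ:
  k1=λy_n ⇒ h·k1=z·y_n;  k2=λ(1+1/3z)y_n ⇒ h·k2=z(1+1/3z)y_n
  y_{n+1}/y_n = 1 − 5/12z + 17/12z(1+1/3z) = 1 + z + 17/36z²
  R(z) = 1 + z + 17/36z².

Need |R(x)|<1, x<0.
x=-0.51: |R|=0.6128
R=1: x+17/36x²=0 ⇒ x=−36/17=-2.1176; min R=1−1/(4·17/36)=0.4706>−1
Confirm numerically:
  x=-2.078: |R|=0.96110 <1
  x=-1.744: |R|=0.69228 <1
  x=-1.482: |R|=0.55515 <1
  x=-0.858: |R|=0.48963 <1
  x=-2.712: |R|=1.76117 >1
  x=-2.306: |R|=1.20511 >1
So |R|<1 on (-2.1176, 0).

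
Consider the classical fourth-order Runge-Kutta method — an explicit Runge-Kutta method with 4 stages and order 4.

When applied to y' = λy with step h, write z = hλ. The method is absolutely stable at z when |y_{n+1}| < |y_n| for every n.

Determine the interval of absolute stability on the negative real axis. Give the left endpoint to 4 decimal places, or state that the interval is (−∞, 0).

(-2.7853, 0).

With y'=λy (z=hλ):
  order 4, 4-stage ⇒ R(z)=1+z+z^2/2+z^3/6+z^4/24
  (e.g. R(-1.35)=0.28958, |R|=0.28958)

Need |R(x)|<1, x<0.
x=-1.35: |R|=0.2896
|R(-3.16)|=1.7284 |R(-1.24)|=0.3095 |R(-0.57)|=0.5660
Bisect:
  x_lo=-3.3197 |R|=2.1536  x_hi=-0.2768 |R|=0.7583
  mid=-1.79824 |R|=0.28513 →hi
  mid=-2.55899 |R|=0.70908 →hi
  mid=-2.93936 |R|=1.25825 →lo
  mid=-2.74918 |R|=0.94690 →hi
  mid=-2.84427 |R|=1.09262 →lo
  mid=-2.79672 |R|=1.01737 →lo
  mid=-2.77295 |R|=0.98155 →hi
  mid=-2.78484 |R|=0.99931 →hi
  ...
  [-2.78539,-2.78521] ⇒ x*=-2.7853
Stable set (-2.7853, 0).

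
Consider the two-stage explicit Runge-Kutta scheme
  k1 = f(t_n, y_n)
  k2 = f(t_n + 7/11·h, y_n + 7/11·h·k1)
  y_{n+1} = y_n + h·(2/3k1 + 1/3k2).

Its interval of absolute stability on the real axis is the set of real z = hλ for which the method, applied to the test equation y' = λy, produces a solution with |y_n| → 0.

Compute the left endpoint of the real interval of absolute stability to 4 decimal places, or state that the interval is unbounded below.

left endpoint -4.7143.

With y'=λy (z=hλ):
  k1=λy_n ⇒ h·k1=z·y_n;  k2=λ(1+7/11z)y_n ⇒ h·k2=z(1+7/11z)y_n
  y_{n+1}/y_n = 1 + 2/3z + 1/3z(1+7/11z) = 1 + z + 7/33z²
  ⇒ R(z) = 1 + z + 7/33z².

Find x<0 with |R(x)|<1.
x=-0.93: |R|=0.2535
R=1: x+7/33x²=0 ⇒ x=−33/7=-4.7143; min R=1−1/(4·7/33)=-0.1786>−1
Confirm numerically:
  x=-3.964: |R|=0.36912 <1
  x=-3.750: |R|=0.23295 <1
  x=-3.220: |R|=0.02064 <1
  x=-1.914: |R|=0.13692 <1
  x=-5.203: |R|=1.53938 >1
  x=-5.031: |R|=1.33799 >1
So |R|<1 on (-4.7143, 0).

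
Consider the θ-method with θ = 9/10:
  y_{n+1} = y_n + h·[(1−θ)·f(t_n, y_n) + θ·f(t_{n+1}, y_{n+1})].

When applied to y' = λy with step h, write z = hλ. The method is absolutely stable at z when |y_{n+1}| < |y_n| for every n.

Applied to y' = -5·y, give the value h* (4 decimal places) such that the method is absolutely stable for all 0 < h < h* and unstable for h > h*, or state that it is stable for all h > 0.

On y'=λy, z=hλ:
  y_{n+1} = y_n + z·[1/10·y_n + 9/10·y_{n+1}] ⇒ (1 − 9/10z)y_{n+1} = (1 + 1/10z)y_n
  so R(z) = (1 + 1/10z)/(1 − 9/10z).

Solve |R(x)|<1 on ℝ⁻.
x=-0.4: |R|=0.7059
x=-2: |R|=0.2857
x=-10: |R|=0.0000
x=-100: |R|=0.0989
θ=9/10≥1/2 ⇒ |1+1/10x|<|1−9/10x| ∀x<0 ⇒ unbounded interval.

unbounded; (−∞, 0). Any h>0 works for λ=-5.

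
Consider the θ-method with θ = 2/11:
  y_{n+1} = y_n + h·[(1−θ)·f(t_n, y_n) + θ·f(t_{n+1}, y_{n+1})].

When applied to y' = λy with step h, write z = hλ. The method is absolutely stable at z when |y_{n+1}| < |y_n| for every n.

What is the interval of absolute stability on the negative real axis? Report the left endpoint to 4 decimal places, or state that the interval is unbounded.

(-3.1429, 0).

With y'=λy (z=hλ):
  y_{n+1} = y_n + z·[9/11·y_n + 2/11·y_{n+1}] ⇒ (1 − 2/11z)y_{n+1} = (1 + 9/11z)y_n
  ⇒ R(z) = (1 + 9/11z)/(1 − 2/11z).

Need |R(x)|<1, x<0.
x=-1.43: |R|=0.1349
R=−1: 1+9/11x = −1+2/11x ⇒ -7/11x=2 ⇒ x=2/(-7/11)=-3.1429
Confirm numerically:
  x=-3.052: |R|=0.96282 <1
  x=-2.142: |R|=0.54161 <1
  x=-1.779: |R|=0.34421 <1
  x=-3.720: |R|=1.21909 >1
  x=-3.719: |R|=1.21873 >1
Stable set (-3.1429, 0).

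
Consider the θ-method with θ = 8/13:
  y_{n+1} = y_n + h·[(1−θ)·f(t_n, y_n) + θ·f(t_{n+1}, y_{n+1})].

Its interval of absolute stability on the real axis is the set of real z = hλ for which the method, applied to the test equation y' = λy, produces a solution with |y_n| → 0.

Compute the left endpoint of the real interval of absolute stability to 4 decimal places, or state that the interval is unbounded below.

unbounded; (−∞, 0).

On y'=λy, z=hλ:
  y_{n+1} = y_n + z·[5/13·y_n + 8/13·y_{n+1}] ⇒ (1 − 8/13z)y_{n+1} = (1 + 5/13z)y_n
  R(z) = (1 + 5/13z)/(1 − 8/13z).

Solve |R(x)|<1 on ℝ⁻.
x=-0.32: |R|=0.7326
x=-2: |R|=0.1034
x=-10: |R|=0.3978
x=-100: |R|=0.5990
θ=8/13≥1/2 ⇒ |1+5/13x|<|1−8/13x| ∀x<0 ⇒ interval (−∞,0).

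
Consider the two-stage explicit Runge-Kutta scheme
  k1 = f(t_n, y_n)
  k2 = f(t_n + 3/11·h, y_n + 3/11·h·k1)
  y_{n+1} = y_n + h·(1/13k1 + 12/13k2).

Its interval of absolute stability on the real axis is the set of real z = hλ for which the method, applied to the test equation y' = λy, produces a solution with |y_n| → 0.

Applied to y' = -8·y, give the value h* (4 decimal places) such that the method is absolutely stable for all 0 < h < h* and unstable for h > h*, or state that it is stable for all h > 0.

(-3.9722,0); λ=-8 ⇒ h* = (143/36)/8 = 0.4965.

Test eqn y'=λy, z=hλ:
  k1=λy_n ⇒ h·k1=z·y_n;  k2=λ(1+3/11z)y_n ⇒ h·k2=z(1+3/11z)y_n
  y_{n+1}/y_n = 1 + 1/13z + 12/13z(1+3/11z) = 1 + z + 36/143z²
  so R(z) = 1 + z + 36/143z².

Boundary: |R(x)|=1, x<0.
x=-1.68: |R|=0.0305
R=1: x+36/143x²=0 ⇒ x=−143/36=-3.9722; min R=1−1/(4·36/143)=0.0069>−1
Confirm numerically:
  x=-3.563: |R|=0.63294 <1
  x=-2.685: |R|=0.12991 <1
  x=-1.674: |R|=0.03147 <1
  x=-4.452: |R|=1.53773 >1
  x=-4.222: |R|=1.26548 >1
  x=-4.178: |R|=1.21644 >1
So |R|<1 on (-3.9722, 0).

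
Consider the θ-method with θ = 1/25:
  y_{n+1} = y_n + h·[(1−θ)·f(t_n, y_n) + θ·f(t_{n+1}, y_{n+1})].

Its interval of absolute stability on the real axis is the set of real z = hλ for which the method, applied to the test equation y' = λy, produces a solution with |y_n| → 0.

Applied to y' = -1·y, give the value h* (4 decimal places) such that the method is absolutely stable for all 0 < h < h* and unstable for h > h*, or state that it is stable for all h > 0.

(-2.1739,0); λ=-1 ⇒ h* = (50/23)/1 = 2.1739.

On y'=λy, z=hλ:
  y_{n+1} = y_n + z·[24/25·y_n + 1/25·y_{n+1}] ⇒ (1 − 1/25z)y_{n+1} = (1 + 24/25z)y_n
  ⇒ R(z) = (1 + 24/25z)/(1 − 1/25z).

Need |R(x)|<1, x<0.
x=-0.52: |R|=0.4906
R=−1: 1+24/25x = −1+1/25x ⇒ -23/25x=2 ⇒ x=2/(-23/25)=-2.1739
Confirm numerically:
  x=-1.824: |R|=0.69997 <1
  x=-1.449: |R|=0.36962 <1
  x=-1.131: |R|=0.08205 <1
  x=-2.424: |R|=1.20974 >1
  x=-2.249: |R|=1.06338 >1
So |R|<1 on (-2.1739, 0).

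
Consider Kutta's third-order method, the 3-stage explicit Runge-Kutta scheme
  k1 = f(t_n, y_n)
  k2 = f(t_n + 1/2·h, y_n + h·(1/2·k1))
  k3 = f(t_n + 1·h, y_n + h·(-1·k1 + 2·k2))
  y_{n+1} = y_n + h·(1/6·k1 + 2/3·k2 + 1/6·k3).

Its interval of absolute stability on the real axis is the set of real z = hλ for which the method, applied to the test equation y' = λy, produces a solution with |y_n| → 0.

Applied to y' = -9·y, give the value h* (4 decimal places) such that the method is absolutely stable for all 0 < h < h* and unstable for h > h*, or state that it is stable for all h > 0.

(-2.5127,0); λ=-9 ⇒ h* = 0.2792.

With y'=λy (z=hλ):
  order 3, 3-stage ⇒ R(z)=1+z+z^2/2+z^3/6
  (e.g. R(-1.74)=-0.10420, |R|=0.10420)

Need |R(x)|<1, x<0.
x=-1.74: |R|=0.1042
|R(-2.52)|=1.0120 |R(-1.72)|=0.0889 |R(-0.98)|=0.3433
Bisect:
  x_lo=-3.0491 |R|=2.1253  x_hi=-0.1116 |R|=0.8944
  mid=-1.58034 |R|=0.01058 →hi
  mid=-2.31474 |R|=0.70279 →hi
  mid=-2.68193 |R|=1.30063 →lo
  mid=-2.49833 |R|=0.97646 →hi
  mid=-2.59013 |R|=1.13185 →lo
  mid=-2.54423 |R|=1.05253 →lo
  mid=-2.52128 |R|=1.01409 →lo
  mid=-2.50981 |R|=0.99518 →hi
  mid=-2.51555 |R|=1.00461 →lo
  mid=-2.51268 |R|=0.99989 →hi
  ...
  [-2.51286,-2.51268] ⇒ x*=-2.5127
Stable set (-2.5127, 0).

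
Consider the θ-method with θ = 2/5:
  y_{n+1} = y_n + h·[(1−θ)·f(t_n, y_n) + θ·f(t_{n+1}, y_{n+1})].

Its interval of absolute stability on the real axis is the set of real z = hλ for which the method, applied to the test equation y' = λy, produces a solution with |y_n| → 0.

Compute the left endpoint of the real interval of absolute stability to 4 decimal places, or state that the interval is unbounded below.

Test eqn y'=λy, z=hλ:
  y_{n+1} = y_n + z·[3/5·y_n + 2/5·y_{n+1}] ⇒ (1 − 2/5z)y_{n+1} = (1 + 3/5z)y_n
  ⇒ R(z) = (1 + 3/5z)/(1 − 2/5z).

Solve |R(x)|<1 on ℝ⁻.
x=-0.43: |R|=0.6331
R=−1: 1+3/5x = −1+2/5x ⇒ -1/5x=2 ⇒ x=2/(-1/5)=-10.0000
Confirm numerically:
  x=-6.181: |R|=0.78004 <1
  x=-5.803: |R|=0.74726 <1
  x=-4.626: |R|=0.62293 <1
  x=-10.459: |R|=1.01771 >1
  x=-10.329: |R|=1.01282 >1
  x=-10.076: |R|=1.00302 >1
So |R|<1 on (-10.0000, 0).

left endpoint -10.0000.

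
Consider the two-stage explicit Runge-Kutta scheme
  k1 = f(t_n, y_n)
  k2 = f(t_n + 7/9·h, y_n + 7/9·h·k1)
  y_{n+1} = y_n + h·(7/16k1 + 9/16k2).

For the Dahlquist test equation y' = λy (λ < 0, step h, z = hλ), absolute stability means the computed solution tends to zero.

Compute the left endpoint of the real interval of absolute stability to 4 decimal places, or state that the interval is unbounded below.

left endpoint -2.2857.

With y'=λy (z=hλ):
  k1=λy_n ⇒ h·k1=z·y_n;  k2=λ(1+7/9z)y_n ⇒ h·k2=z(1+7/9z)y_n
  y_{n+1}/y_n = 1 + 7/16z + 9/16z(1+7/9z) = 1 + z + 7/16z²
  Hence R(z) = 1 + z + 7/16z².

Solve |R(x)|<1 on ℝ⁻.
x=-1.78: |R|=0.6062
R=1: x+7/16x²=0 ⇒ x=−16/7=-2.2857; min R=1−1/(4·7/16)=0.4286>−1
Confirm numerically:
  x=-1.911: |R|=0.68672 <1
  x=-1.426: |R|=0.46365 <1
  x=-1.285: |R|=0.43741 <1
  x=-1.259: |R|=0.43447 <1
  x=-2.606: |R|=1.36517 >1
  x=-2.598: |R|=1.35495 >1
  x=-2.418: |R|=1.13994 >1
Interval (-2.2857, 0).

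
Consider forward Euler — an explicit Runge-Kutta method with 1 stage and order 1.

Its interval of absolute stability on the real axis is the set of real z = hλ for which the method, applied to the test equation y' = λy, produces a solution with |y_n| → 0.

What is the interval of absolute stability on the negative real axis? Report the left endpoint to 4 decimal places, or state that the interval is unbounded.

(-2.0000, 0).

On y'=λy, z=hλ:
  order 1, 1-stage ⇒ R(z)=1+z
  (e.g. R(-1.49)=-0.49000, |R|=0.49000)

Find x<0 with |R(x)|<1.
x=-1.49: |R|=0.4900
|R(-1.47)|=0.4700 |R(-1.08)|=0.0800 |R(-0.58)|=0.4200
Bisect:
  x_lo=-2.6228 |R|=1.6228  x_hi=-0.2035 |R|=0.7965
  mid=-1.41312 |R|=0.41312 →hi
  mid=-2.01795 |R|=1.01795 →lo
  mid=-1.71554 |R|=0.71554 →hi
  mid=-1.86675 |R|=0.86675 →hi
  mid=-1.94235 |R|=0.94235 →hi
  mid=-1.98015 |R|=0.98015 →hi
  mid=-1.99905 |R|=0.99905 →hi
  mid=-2.00850 |R|=1.00850 →lo
  ...
  [-2.00009,-1.99994] ⇒ x*=-2.0000
So |R|<1 on (-2.0000, 0).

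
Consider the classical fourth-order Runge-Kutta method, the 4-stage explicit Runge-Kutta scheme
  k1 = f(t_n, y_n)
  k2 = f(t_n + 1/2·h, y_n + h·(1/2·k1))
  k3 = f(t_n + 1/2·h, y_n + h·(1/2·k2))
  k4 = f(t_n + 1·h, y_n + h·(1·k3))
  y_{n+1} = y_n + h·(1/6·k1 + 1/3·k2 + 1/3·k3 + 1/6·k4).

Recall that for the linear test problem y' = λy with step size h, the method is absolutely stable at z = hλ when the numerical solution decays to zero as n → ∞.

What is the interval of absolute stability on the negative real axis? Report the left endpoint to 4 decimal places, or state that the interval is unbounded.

With y'=λy (z=hλ):
  order 4, 4-stage ⇒ R(z)=1+z+z^2/2+z^3/6+z^4/24
  (e.g. R(-0.43)=0.65062, |R|=0.65062)

Boundary: |R(x)|=1, x<0.
x=-0.43: |R|=0.6506
|R(-2.67)|=0.8396 |R(-1.44)|=0.2783 |R(-1.36)|=0.2881
Bisect:
  x_lo=-3.2890 |R|=2.0657  x_hi=-0.0967 |R|=0.9078
  mid=-1.69286 |R|=0.27366 →hi
  mid=-2.49093 |R|=0.63962 →hi
  mid=-2.88996 |R|=1.16962 →lo
  mid=-2.69044 |R|=0.86616 →hi
  mid=-2.79020 |R|=1.00742 →lo
  mid=-2.74032 |R|=0.93429 →hi
  mid=-2.76526 |R|=0.97022 →hi
  mid=-2.77773 |R|=0.98866 →hi
  mid=-2.78397 |R|=0.99800 →hi
  ...
  [-2.78533,-2.78514] ⇒ x*=-2.7853
Stable set (-2.7853, 0).

z∈(-2.7853,0).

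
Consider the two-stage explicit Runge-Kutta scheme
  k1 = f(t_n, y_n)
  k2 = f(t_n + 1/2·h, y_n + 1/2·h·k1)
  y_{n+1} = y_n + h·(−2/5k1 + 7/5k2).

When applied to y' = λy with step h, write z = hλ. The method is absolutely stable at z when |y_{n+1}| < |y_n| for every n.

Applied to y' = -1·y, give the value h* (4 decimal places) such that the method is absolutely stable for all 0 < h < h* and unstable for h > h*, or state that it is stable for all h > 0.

(-1.4286,0); λ=-1 ⇒ h* = (10/7)/1 = 1.4286.

Test eqn y'=λy, z=hλ:
  k1=λy_n ⇒ h·k1=z·y_n;  k2=λ(1+1/2z)y_n ⇒ h·k2=z(1+1/2z)y_n
  y_{n+1}/y_n = 1 − 2/5z + 7/5z(1+1/2z) = 1 + z + 7/10z²
  so R(z) = 1 + z + 7/10z².

Solve |R(x)|<1 on ℝ⁻.
x=-1.55: |R|=1.1318
R=1: x+7/10x²=0 ⇒ x=−10/7=-1.4286; min R=1−1/(4·7/10)=0.6429>−1
Confirm numerically:
  x=-1.031: |R|=0.71307 <1
  x=-0.772: |R|=0.64519 <1
  x=-0.701: |R|=0.64298 <1
  x=-1.640: |R|=1.24272 >1
  x=-1.478: |R|=1.05114 >1
Stable set (-1.4286, 0).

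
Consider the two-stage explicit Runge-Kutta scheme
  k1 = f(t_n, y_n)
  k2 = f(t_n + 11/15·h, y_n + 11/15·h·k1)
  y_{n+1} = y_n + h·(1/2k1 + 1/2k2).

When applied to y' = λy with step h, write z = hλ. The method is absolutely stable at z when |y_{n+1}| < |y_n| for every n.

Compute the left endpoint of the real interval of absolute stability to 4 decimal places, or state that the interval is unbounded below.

Test eqn y'=λy, z=hλ:
  k1=λy_n ⇒ h·k1=z·y_n;  k2=λ(1+11/15z)y_n ⇒ h·k2=z(1+11/15z)y_n
  y_{n+1}/y_n = 1 + 1/2z + 1/2z(1+11/15z) = 1 + z + 11/30z²
  R(z) = 1 + z + 11/30z².

Find x<0 with |R(x)|<1.
x=-1.44: |R|=0.3203
R=1: x+11/30x²=0 ⇒ x=−30/11=-2.7273; min R=1−1/(4·11/30)=0.3182>−1
Confirm numerically:
  x=-2.283: |R|=0.62810 <1
  x=-1.969: |R|=0.45255 <1
  x=-1.839: |R|=0.40104 <1
  x=-3.242: |R|=1.61187 >1
  x=-2.950: |R|=1.24092 >1
  x=-2.759: |R|=1.03210 >1
Stable set (-2.7273, 0).

z* = -2.7273.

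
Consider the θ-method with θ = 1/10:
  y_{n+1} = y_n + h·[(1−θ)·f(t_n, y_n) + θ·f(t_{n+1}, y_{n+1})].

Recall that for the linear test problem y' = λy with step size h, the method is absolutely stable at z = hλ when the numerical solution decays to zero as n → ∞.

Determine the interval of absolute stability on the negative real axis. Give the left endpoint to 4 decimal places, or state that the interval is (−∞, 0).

With y'=λy (z=hλ):
  y_{n+1} = y_n + z·[9/10·y_n + 1/10·y_{n+1}] ⇒ (1 − 1/10z)y_{n+1} = (1 + 9/10z)y_n
  ⇒ R(z) = (1 + 9/10z)/(1 − 1/10z).

Need |R(x)|<1, x<0.
x=-0.51: |R|=0.5147
R=−1: 1+9/10x = −1+1/10x ⇒ -4/5x=2 ⇒ x=2/(-4/5)=-2.5000
Confirm numerically:
  x=-2.400: |R|=0.93548 <1
  x=-2.315: |R|=0.87982 <1
  x=-2.204: |R|=0.80597 <1
  x=-1.099: |R|=0.00982 <1
  x=-3.076: |R|=1.35240 >1
  x=-2.932: |R|=1.26724 >1
  x=-2.821: |R|=1.20030 >1
So |R|<1 on (-2.5000, 0).

z∈(-2.5000,0).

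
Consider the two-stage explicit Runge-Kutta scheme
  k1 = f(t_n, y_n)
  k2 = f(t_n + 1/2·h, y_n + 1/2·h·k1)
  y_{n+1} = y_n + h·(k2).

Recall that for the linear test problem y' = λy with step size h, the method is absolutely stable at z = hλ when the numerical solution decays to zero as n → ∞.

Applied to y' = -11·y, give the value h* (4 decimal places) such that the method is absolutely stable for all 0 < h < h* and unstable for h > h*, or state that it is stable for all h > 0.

With y'=λy (z=hλ):
  k1=λy_n ⇒ h·k1=z·y_n;  k2=λ(1+1/2z)y_n ⇒ h·k2=z(1+1/2z)y_n
  y_{n+1}/y_n = 1 + z(1+1/2z) = 1 + z + 1/2z²
  Hence R(z) = 1 + z + 1/2z².

Find x<0 with |R(x)|<1.
x=-0.56: |R|=0.5968
R=1: x+1/2x²=0 ⇒ x=−2=-2.0000; min R=1−1/(4·1/2)=0.5000>−1
Confirm numerically:
  x=-1.271: |R|=0.53672 <1
  x=-1.138: |R|=0.50952 <1
  x=-0.998: |R|=0.50000 <1
  x=-2.322: |R|=1.37384 >1
  x=-2.227: |R|=1.25276 >1
  x=-2.215: |R|=1.23811 >1
Stable set (-2.0000, 0).

(-2.0000,0); λ=-11 ⇒ h* = (2)/11 = 0.1818.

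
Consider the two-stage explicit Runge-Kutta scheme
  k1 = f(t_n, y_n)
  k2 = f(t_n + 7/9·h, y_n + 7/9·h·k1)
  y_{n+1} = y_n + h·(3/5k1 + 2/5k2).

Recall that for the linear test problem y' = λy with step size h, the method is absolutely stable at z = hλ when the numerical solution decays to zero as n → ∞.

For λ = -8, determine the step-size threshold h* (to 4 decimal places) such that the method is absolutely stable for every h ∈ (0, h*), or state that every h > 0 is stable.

(-3.2143,0); λ=-8 ⇒ h* = (45/14)/8 = 0.4018.

On y'=λy, z=hλ:
  k1=λy_n ⇒ h·k1=z·y_n;  k2=λ(1+7/9z)y_n ⇒ h·k2=z(1+7/9z)y_n
  y_{n+1}/y_n = 1 + 3/5z + 2/5z(1+7/9z) = 1 + z + 14/45z²
  R(z) = 1 + z + 14/45z².

Need |R(x)|<1, x<0.
x=-0.37: |R|=0.6726
R=1: x+14/45x²=0 ⇒ x=−45/14=-3.2143; min R=1−1/(4·14/45)=0.1964>−1
Confirm numerically:
  x=-2.922: |R|=0.73429 <1
  x=-2.576: |R|=0.48846 <1
  x=-1.806: |R|=0.20873 <1
  x=-3.609: |R|=1.44319 >1
  x=-3.491: |R|=1.30054 >1
  x=-3.455: |R|=1.25874 >1
So |R|<1 on (-3.2143, 0).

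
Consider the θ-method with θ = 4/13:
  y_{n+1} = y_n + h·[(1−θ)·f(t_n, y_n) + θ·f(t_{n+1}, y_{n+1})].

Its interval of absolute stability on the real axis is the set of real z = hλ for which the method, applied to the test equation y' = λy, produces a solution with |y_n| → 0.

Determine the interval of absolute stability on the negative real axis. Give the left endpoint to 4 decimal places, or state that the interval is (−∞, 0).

(-5.2000, 0).

Set f=λy, z=hλ:
  y_{n+1} = y_n + z·[9/13·y_n + 4/13·y_{n+1}] ⇒ (1 − 4/13z)y_{n+1} = (1 + 9/13z)y_n
  Hence R(z) = (1 + 9/13z)/(1 − 4/13z).

Boundary: |R(x)|=1, x<0.
x=-0.93: |R|=0.2769
R=−1: 1+9/13x = −1+4/13x ⇒ -5/13x=2 ⇒ x=2/(-5/13)=-5.2000
Confirm numerically:
  x=-4.187: |R|=0.82974 <1
  x=-3.404: |R|=0.66261 <1
  x=-2.646: |R|=0.45853 <1
  x=-2.239: |R|=0.32570 <1
  x=-5.758: |R|=1.07743 >1
  x=-5.689: |R|=1.06838 >1
Interval (-5.2000, 0).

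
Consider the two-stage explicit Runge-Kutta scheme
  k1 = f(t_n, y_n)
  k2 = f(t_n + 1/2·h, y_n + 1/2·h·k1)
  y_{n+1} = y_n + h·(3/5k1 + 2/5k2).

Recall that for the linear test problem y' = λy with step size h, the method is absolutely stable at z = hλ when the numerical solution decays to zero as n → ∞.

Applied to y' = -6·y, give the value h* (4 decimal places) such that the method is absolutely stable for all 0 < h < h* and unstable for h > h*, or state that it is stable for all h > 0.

(-5.0000,0); λ=-6 ⇒ h* = (5)/6 = 0.8333.

On y'=λy, z=hλ:
  k1=λy_n ⇒ h·k1=z·y_n;  k2=λ(1+1/2z)y_n ⇒ h·k2=z(1+1/2z)y_n
  y_{n+1}/y_n = 1 + 3/5z + 2/5z(1+1/2z) = 1 + z + 1/5z²
  so R(z) = 1 + z + 1/5z².

Boundary: |R(x)|=1, x<0.
x=-1.23: |R|=0.0726
R=1: x+1/5x²=0 ⇒ x=−5=-5.0000; min R=1−1/(4·1/5)=-0.2500>−1
Confirm numerically:
  x=-4.874: |R|=0.87718 <1
  x=-3.000: |R|=0.20000 <1
  x=-2.723: |R|=0.24005 <1
  x=-5.453: |R|=1.49404 >1
  x=-5.168: |R|=1.17364 >1
  x=-5.028: |R|=1.02816 >1
So |R|<1 on (-5.0000, 0).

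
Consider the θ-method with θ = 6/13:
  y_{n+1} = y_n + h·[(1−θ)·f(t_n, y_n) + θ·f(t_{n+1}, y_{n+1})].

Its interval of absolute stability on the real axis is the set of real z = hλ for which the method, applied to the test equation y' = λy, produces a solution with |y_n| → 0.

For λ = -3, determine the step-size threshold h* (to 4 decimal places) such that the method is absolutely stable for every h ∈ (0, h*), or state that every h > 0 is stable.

(-26.0000,0); λ=-3 ⇒ h* = (26)/3 = 8.6667.

On y'=λy, z=hλ:
  y_{n+1} = y_n + z·[7/13·y_n + 6/13·y_{n+1}] ⇒ (1 − 6/13z)y_{n+1} = (1 + 7/13z)y_n
  so R(z) = (1 + 7/13z)/(1 − 6/13z).

Boundary: |R(x)|=1, x<0.
x=-1.67: |R|=0.0569
R=−1: 1+7/13x = −1+6/13x ⇒ -1/13x=2 ⇒ x=2/(-1/13)=-26.0000
Confirm numerically:
  x=-22.799: |R|=0.97863 <1
  x=-21.594: |R|=0.96909 <1
  x=-17.130: |R|=0.92339 <1
  x=-15.416: |R|=0.89967 <1
  x=-26.496: |R|=1.00288 >1
  x=-26.288: |R|=1.00169 >1
  x=-26.217: |R|=1.00127 >1
Interval (-26.0000, 0).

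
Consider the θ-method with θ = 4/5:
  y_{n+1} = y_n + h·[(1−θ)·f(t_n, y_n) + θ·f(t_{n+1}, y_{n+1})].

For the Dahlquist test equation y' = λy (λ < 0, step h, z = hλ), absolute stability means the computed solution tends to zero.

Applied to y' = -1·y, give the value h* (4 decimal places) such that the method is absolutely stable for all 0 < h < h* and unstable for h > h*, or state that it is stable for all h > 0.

Test eqn y'=λy, z=hλ:
  y_{n+1} = y_n + z·[1/5·y_n + 4/5·y_{n+1}] ⇒ (1 − 4/5z)y_{n+1} = (1 + 1/5z)y_n
  Hence R(z) = (1 + 1/5z)/(1 − 4/5z).

Solve |R(x)|<1 on ℝ⁻.
x=-0.99: |R|=0.4475
x=-2: |R|=0.2308
x=-10: |R|=0.1111
x=-100: |R|=0.2346
θ=4/5≥1/2 ⇒ |1+1/5x|<|1−4/5x| ∀x<0 ⇒ unbounded interval.

interval (−∞, 0). Any h>0 works for λ=-1.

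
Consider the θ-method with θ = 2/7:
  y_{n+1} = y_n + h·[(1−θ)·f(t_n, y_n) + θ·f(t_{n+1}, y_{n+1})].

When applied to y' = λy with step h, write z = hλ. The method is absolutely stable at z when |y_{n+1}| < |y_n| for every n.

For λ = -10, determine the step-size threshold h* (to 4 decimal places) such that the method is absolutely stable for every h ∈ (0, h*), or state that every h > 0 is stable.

On y'=λy, z=hλ:
  y_{n+1} = y_n + z·[5/7·y_n + 2/7·y_{n+1}] ⇒ (1 − 2/7z)y_{n+1} = (1 + 5/7z)y_n
  R(z) = (1 + 5/7z)/(1 − 2/7z).

Need |R(x)|<1, x<0.
x=-0.31: |R|=0.7152
R=−1: 1+5/7x = −1+2/7x ⇒ -3/7x=2 ⇒ x=2/(-3/7)=-4.6667
Confirm numerically:
  x=-4.393: |R|=0.94799 <1
  x=-4.204: |R|=0.90992 <1
  x=-4.029: |R|=0.87296 <1
  x=-2.282: |R|=0.38136 <1
  x=-5.259: |R|=1.10144 >1
  x=-5.010: |R|=1.06052 >1
  x=-4.954: |R|=1.05098 >1
So |R|<1 on (-4.6667, 0).

(-4.6667,0); λ=-10 ⇒ h* = (14/3)/10 = 0.4667.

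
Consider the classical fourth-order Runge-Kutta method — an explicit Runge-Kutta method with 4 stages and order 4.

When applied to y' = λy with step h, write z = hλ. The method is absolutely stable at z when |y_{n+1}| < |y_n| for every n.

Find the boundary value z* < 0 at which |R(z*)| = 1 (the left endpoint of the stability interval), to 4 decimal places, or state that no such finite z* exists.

Set f=λy, z=hλ:
  order 4, 4-stage ⇒ R(z)=1+z+z^2/2+z^3/6+z^4/24
  (e.g. R(-1.23)=0.31167, |R|=0.31167)

Find x<0 with |R(x)|<1.
x=-1.23: |R|=0.3117
|R(-1.6)|=0.2704 |R(-1.52)|=0.2723 |R(-0.95)|=0.3923
Bisect:
  x_lo=-3.1540 |R|=1.7140  x_hi=-0.1517 |R|=0.8592
  mid=-1.65289 |R|=0.27151 →hi
  mid=-2.40347 |R|=0.56127 →hi
  mid=-2.77876 |R|=0.99019 →hi
  mid=-2.96640 |R|=1.30920 →lo
  mid=-2.87258 |R|=1.13978 →lo
  mid=-2.82567 |R|=1.06260 →lo
  mid=-2.80221 |R|=1.02581 →lo
  mid=-2.79048 |R|=1.00786 →lo
  mid=-2.78462 |R|=0.99899 →hi
  ...
  [-2.78535,-2.78517] ⇒ x*=-2.7853
Interval (-2.7853, 0).

z* = -2.7853.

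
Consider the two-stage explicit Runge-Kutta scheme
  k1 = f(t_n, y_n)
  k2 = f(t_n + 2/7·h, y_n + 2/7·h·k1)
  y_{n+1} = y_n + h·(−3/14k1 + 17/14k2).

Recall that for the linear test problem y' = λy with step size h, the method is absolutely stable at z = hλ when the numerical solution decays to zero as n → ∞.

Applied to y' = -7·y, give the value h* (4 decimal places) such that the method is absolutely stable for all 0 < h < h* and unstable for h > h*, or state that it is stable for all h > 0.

Set f=λy, z=hλ:
  k1=λy_n ⇒ h·k1=z·y_n;  k2=λ(1+2/7z)y_n ⇒ h·k2=z(1+2/7z)y_n
  y_{n+1}/y_n = 1 − 3/14z + 17/14z(1+2/7z) = 1 + z + 17/49z²
  R(z) = 1 + z + 17/49z².

Find x<0 with |R(x)|<1.
x=-1.05: |R|=0.3325
R=1: x+17/49x²=0 ⇒ x=−49/17=-2.8824; min R=1−1/(4·17/49)=0.2794>−1
Confirm numerically:
  x=-2.819: |R|=0.93804 <1
  x=-2.421: |R|=0.61249 <1
  x=-1.725: |R|=0.30736 <1
  x=-1.332: |R|=0.28355 <1
  x=-3.424: |R|=1.64343 >1
  x=-3.322: |R|=1.50671 >1
  x=-3.004: |R|=1.12678 >1
So |R|<1 on (-2.8824, 0).

(-2.8824,0); λ=-7 ⇒ h* = (49/17)/7 = 0.4118.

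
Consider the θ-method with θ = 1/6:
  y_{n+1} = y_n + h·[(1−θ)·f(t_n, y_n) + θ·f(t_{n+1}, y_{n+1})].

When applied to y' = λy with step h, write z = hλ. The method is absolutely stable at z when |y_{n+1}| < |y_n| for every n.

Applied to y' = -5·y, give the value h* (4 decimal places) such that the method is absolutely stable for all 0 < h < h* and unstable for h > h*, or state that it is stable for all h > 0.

(-3.0000,0); λ=-5 ⇒ h* = (3)/5 = 0.6000.

Set f=λy, z=hλ:
  y_{n+1} = y_n + z·[5/6·y_n + 1/6·y_{n+1}] ⇒ (1 − 1/6z)y_{n+1} = (1 + 5/6z)y_n
  Hence R(z) = (1 + 5/6z)/(1 − 1/6z).

Need |R(x)|<1, x<0.
x=-1.63: |R|=0.2818
R=−1: 1+5/6x = −1+1/6x ⇒ -2/3x=2 ⇒ x=2/(-2/3)=-3.0000
Confirm numerically:
  x=-1.841: |R|=0.40875 <1
  x=-1.761: |R|=0.36142 <1
  x=-1.522: |R|=0.21404 <1
  x=-1.273: |R|=0.05019 <1
  x=-3.364: |R|=1.15549 >1
  x=-3.066: |R|=1.02912 >1
Stable set (-3.0000, 0).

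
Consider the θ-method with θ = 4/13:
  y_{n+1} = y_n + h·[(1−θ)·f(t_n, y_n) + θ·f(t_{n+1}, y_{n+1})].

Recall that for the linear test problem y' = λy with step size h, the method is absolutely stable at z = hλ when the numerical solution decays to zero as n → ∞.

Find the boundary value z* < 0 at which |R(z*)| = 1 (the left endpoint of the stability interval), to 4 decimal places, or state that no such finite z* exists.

left endpoint -5.2000.

On y'=λy, z=hλ:
  y_{n+1} = y_n + z·[9/13·y_n + 4/13·y_{n+1}] ⇒ (1 − 4/13z)y_{n+1} = (1 + 9/13z)y_n
  ⇒ R(z) = (1 + 9/13z)/(1 − 4/13z).

Solve |R(x)|<1 on ℝ⁻.
x=-0.43: |R|=0.6202
R=−1: 1+9/13x = −1+4/13x ⇒ -5/13x=2 ⇒ x=2/(-5/13)=-5.2000
Confirm numerically:
  x=-4.715: |R|=0.92389 <1
  x=-4.653: |R|=0.91348 <1
  x=-4.651: |R|=0.91314 <1
  x=-4.199: |R|=0.83202 <1
  x=-5.739: |R|=1.07495 >1
  x=-5.650: |R|=1.06320 >1
  x=-5.542: |R|=1.04862 >1
Interval (-5.2000, 0).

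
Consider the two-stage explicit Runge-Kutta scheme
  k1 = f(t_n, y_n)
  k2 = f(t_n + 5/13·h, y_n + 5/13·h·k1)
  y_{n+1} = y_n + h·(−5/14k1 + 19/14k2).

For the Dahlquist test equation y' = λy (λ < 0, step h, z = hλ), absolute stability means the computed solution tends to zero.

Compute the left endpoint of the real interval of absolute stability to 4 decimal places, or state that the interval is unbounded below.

left endpoint -1.9158.

On y'=λy, z=hλ:
  k1=λy_n ⇒ h·k1=z·y_n;  k2=λ(1+5/13z)y_n ⇒ h·k2=z(1+5/13z)y_n
  y_{n+1}/y_n = 1 − 5/14z + 19/14z(1+5/13z) = 1 + z + 95/182z²
  so R(z) = 1 + z + 95/182z².

Need |R(x)|<1, x<0.
x=-1.33: |R|=0.5933
R=1: x+95/182x²=0 ⇒ x=−182/95=-1.9158; min R=1−1/(4·95/182)=0.5211>−1
Confirm numerically:
  x=-1.723: |R|=0.82661 <1
  x=-1.354: |R|=0.60295 <1
  x=-1.343: |R|=0.59847 <1
  x=-0.871: |R|=0.52499 <1
  x=-2.384: |R|=1.58264 >1
  x=-2.017: |R|=1.10656 >1
Interval (-1.9158, 0).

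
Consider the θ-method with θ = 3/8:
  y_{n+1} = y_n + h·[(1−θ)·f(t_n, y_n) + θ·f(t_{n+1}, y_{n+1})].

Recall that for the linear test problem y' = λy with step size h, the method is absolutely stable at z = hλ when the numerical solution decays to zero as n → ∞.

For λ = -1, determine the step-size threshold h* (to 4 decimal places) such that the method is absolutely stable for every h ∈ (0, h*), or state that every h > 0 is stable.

On y'=λy, z=hλ:
  y_{n+1} = y_n + z·[5/8·y_n + 3/8·y_{n+1}] ⇒ (1 − 3/8z)y_{n+1} = (1 + 5/8z)y_n
  so R(z) = (1 + 5/8z)/(1 − 3/8z).

Find x<0 with |R(x)|<1.
x=-0.85: |R|=0.3555
R=−1: 1+5/8x = −1+3/8x ⇒ -1/4x=2 ⇒ x=2/(-1/4)=-8.0000
Confirm numerically:
  x=-7.575: |R|=0.97234 <1
  x=-6.536: |R|=0.89394 <1
  x=-5.641: |R|=0.81070 <1
  x=-8.510: |R|=1.03042 >1
  x=-8.336: |R|=1.02036 >1
Interval (-8.0000, 0).

(-8.0000,0); λ=-1 ⇒ h* = (8)/1 = 8.0000.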